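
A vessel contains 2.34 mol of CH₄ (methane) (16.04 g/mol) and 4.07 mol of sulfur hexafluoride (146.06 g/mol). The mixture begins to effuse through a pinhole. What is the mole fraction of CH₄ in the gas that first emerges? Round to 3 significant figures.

0.634

The effusion rate of species i is ∝ p_i/√M_i ∝ n_i/√M_i.
Mole fraction of CH₄ in the effusate = (n_CH₄/√M_CH₄) / (n_CH₄/√M_CH₄ + n_SF₆/√M_SF₆)
= (2.34/√16.04) / (2.34/√16.04 + 4.07/√146.06) = 0.5843/(0.5843 + 0.3368) = 0.634.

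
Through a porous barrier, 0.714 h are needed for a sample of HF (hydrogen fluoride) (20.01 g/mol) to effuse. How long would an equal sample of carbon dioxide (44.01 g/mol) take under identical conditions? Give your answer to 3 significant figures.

By Graham's law, t_CO₂/t_HF = √(M_CO₂/M_HF) = √(44.01/20.01) = √2.199 = 1.483.
So the time for CO₂ is 0.714 × 1.483 = 1.06 h.

1.06 h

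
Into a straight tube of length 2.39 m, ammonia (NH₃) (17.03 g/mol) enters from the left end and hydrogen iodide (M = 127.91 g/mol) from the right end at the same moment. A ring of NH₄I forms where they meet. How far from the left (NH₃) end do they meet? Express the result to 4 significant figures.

1.751 m

In equal time, each gas travels a distance ∝ its rate ∝ 1/√M, so d_NH₃/d_HI = √(M_HI/M_NH₃) = √(127.91/17.03) = 2.741.
With d_NH₃ + d_HI = 2.39 m, d_HI = 2.39/(1 + 2.741) = 0.6389 m.
d_NH₃ = 2.39 − 0.6389 = 1.751 m.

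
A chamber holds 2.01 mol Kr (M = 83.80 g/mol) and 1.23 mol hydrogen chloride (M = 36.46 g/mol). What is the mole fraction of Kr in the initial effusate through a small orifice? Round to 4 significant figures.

0.5187

Effusion rate of each component ∝ n_i/√M_i (partial pressure × 1/√M).
So x_Kr in the escaping gas = (n_Kr/√M_Kr) / Σ(n_i/√M_i)
= (2.01/√83.80) / (2.01/√83.80 + 1.23/√36.46) = 0.2196/(0.2196 + 0.2037) = 0.5187.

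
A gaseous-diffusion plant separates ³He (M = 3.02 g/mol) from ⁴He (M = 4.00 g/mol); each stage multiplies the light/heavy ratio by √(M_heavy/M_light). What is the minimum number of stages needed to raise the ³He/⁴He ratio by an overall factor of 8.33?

Single-stage factor α = √(4.00/3.02), so ln α = ½ ln(1.32450) = 0.1405.
Need α^N ≥ 8.33 ⇒ N ≥ ln(8.33) / ln α = 2.120 / 0.1405 = 15.09.
Minimum whole number of stages: N = 16.

16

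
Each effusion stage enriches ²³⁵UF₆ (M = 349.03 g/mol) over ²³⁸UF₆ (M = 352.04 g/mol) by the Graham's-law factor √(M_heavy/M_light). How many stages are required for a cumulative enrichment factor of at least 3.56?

296

Single-stage factor α = √(352.04/349.03), so ln α = ½ ln(1.00862) = 0.004293.
Need α^N ≥ 3.56 ⇒ N ≥ ln(3.56) / ln α = 1.270 / 0.004293 = 295.74.
So at least 296 stages are needed.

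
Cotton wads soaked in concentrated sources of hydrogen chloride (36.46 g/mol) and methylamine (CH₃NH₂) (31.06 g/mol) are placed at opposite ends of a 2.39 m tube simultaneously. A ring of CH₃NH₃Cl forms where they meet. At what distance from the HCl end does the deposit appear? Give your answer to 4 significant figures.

In equal time, each gas travels a distance ∝ its rate ∝ 1/√M, so d_HCl/d_CH₃NH₂ = √(M_CH₃NH₂/M_HCl) = √(31.06/36.46) = 0.9230.
With d_HCl + d_CH₃NH₂ = 2.39 m, d_CH₃NH₂ = 2.39/(1 + 0.9230) = 1.243 m.
d_HCl = 2.39 − 1.243 = 1.147 m.

1.147 m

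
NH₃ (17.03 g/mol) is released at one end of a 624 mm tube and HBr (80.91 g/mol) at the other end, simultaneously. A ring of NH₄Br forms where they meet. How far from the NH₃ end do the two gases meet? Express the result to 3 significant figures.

428 mm

The fronts meet when d_NH₃ + d_HBr = L with d_NH₃/d_HBr = √(M_HBr/M_NH₃) (Graham's law). Here √(M_HBr/M_NH₃) = √(80.91/17.03) = 2.180.
With d_NH₃ + d_HBr = 624 mm, d_HBr = 624/(1 + 2.180) = 196.2 mm.
d_NH₃ = 624 − 196.2 = 428 mm.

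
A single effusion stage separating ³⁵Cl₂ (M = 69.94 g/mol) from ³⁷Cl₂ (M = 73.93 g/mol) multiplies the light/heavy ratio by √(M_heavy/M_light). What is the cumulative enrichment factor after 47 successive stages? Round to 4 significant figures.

After 47 stages the ratio has grown by (√(73.93/69.94))^47 = (73.93/69.94)^(47/2).
= 1.05705^(47/2) = 3.683.

3.683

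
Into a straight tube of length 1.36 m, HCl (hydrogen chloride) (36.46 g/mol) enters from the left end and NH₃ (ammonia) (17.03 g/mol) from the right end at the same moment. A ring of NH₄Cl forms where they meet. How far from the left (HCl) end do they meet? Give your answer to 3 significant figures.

Graham's law gives d_HCl/d_NH₃ = rate_HCl/rate_NH₃ = √(M_NH₃/M_HCl) = √(17.03/36.46) = 0.6834.
With d_HCl + d_NH₃ = 1.36 m, d_NH₃ = 1.36/(1 + 0.6834) = 0.8079 m.
d_HCl = 1.36 − 0.8079 = 0.552 m.

0.552 m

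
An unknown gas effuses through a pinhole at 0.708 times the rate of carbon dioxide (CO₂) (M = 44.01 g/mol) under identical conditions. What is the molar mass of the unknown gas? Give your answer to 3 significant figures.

From Graham's law, rate_X/rate_CO₂ = √(M_CO₂/M_X).
0.708 = √(44.01/M_X)
M_X = 44.01 / 0.708² = 44.01 / 0.5013 = 87.8 g/mol

87.8 g/mol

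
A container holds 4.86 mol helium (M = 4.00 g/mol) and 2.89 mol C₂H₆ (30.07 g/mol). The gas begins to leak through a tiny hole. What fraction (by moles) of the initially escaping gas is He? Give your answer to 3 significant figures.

0.822

Rate_i ∝ x_i/√M_i (Graham's law weighted by mole fraction), so the effusate composition follows n_i/√M_i.
x_He(eff) = (n_He/√M_He) / (n_He/√M_He + n_C₂H₆/√M_C₂H₆)
= (4.86/√4.00) / (4.86/√4.00 + 2.89/√30.07) = 2.430/(2.430 + 0.5270) = 0.822.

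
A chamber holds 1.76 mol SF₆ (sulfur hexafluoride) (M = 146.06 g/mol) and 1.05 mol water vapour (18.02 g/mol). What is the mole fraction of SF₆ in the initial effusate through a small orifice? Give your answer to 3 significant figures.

0.371

Rate_i ∝ x_i/√M_i (Graham's law weighted by mole fraction), so the effusate composition follows n_i/√M_i.
x_SF₆(eff) = (n_SF₆/√M_SF₆) / (n_SF₆/√M_SF₆ + n_H₂O/√M_H₂O)
= (1.76/√146.06) / (1.76/√146.06 + 1.05/√18.02) = 0.1456/(0.1456 + 0.2473) = 0.371.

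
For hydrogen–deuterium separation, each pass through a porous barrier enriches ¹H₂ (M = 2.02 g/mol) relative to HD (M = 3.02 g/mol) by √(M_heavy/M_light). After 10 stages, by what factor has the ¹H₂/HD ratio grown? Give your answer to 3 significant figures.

7.47

The single-stage factor is √(M_heavy/M_light), so 10 stages give [√(3.02/2.02)]^10 = (3.02/2.02)^(10/2).
= 1.49505^5 = 7.47.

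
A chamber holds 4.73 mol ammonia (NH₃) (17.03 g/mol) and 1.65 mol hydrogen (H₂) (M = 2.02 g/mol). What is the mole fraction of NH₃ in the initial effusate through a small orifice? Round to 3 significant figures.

Effusion rate of each component ∝ n_i/√M_i (partial pressure × 1/√M).
Mole fraction of NH₃ in the effusate = (n_NH₃/√M_NH₃) / (n_NH₃/√M_NH₃ + n_H₂/√M_H₂)
= (4.73/√17.03) / (4.73/√17.03 + 1.65/√2.02) = 1.146/(1.146 + 1.161) = 0.497.

0.497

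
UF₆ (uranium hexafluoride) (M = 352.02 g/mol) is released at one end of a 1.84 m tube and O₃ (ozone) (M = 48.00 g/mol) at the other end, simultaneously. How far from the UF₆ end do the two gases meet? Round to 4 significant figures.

The fronts meet when d_UF₆ + d_O₃ = L with d_UF₆/d_O₃ = √(M_O₃/M_UF₆) (Graham's law). Here √(M_O₃/M_UF₆) = √(48.00/352.02) = 0.3693.
With d_UF₆ + d_O₃ = 1.84 m, d_O₃ = 1.84/(1 + 0.3693) = 1.344 m.
d_UF₆ = 1.84 − 1.344 = 0.4962 m.

0.4962 m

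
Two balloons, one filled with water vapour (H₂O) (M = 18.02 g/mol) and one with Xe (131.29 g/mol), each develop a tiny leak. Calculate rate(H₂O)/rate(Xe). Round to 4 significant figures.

Using Graham's law: rate_H₂O/rate_Xe = √(M_Xe/M_H₂O) = √(131.29/18.02) = √7.286 = 2.699.

2.699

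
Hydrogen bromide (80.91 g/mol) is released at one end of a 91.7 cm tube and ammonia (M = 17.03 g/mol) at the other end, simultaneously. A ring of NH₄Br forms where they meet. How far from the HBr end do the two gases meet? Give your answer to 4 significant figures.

In equal time, each gas travels a distance ∝ its rate ∝ 1/√M, so d_HBr/d_NH₃ = √(M_NH₃/M_HBr) = √(17.03/80.91) = 0.4588.
With d_HBr + d_NH₃ = 91.7 cm, d_NH₃ = 91.7/(1 + 0.4588) = 62.86 cm.
d_HBr = 91.7 − 62.86 = 28.84 cm.

28.84 cm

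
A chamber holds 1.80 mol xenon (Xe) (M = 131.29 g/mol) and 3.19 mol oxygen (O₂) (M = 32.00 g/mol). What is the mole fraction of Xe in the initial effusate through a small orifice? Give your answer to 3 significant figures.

0.218

Each component's effusion rate ∝ (its partial pressure)·(1/√M) ∝ n_i/√M_i.
Mole fraction of Xe in the effusate = (n_Xe/√M_Xe) / (n_Xe/√M_Xe + n_O₂/√M_O₂)
= (1.80/√131.29) / (1.80/√131.29 + 3.19/√32.00) = 0.1571/(0.1571 + 0.5639) = 0.218.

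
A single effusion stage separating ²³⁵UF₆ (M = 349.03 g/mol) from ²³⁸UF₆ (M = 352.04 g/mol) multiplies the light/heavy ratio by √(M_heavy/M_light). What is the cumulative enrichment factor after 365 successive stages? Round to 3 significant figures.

After 365 stages the ratio has grown by (√(352.04/349.03))^365 = (352.04/349.03)^(365/2).
= 1.00862^(365/2) = 4.79.

4.79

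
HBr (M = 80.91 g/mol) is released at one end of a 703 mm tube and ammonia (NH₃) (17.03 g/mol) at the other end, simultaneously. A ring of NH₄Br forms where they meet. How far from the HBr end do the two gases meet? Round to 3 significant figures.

Distances travelled in equal time are proportional to diffusion rates, so d_HBr/d_NH₃ = √(M_NH₃/M_HBr) = √(17.03/80.91) = 0.4588.
With d_HBr + d_NH₃ = 703 mm, d_NH₃ = 703/(1 + 0.4588) = 481.9 mm.
d_HBr = 703 − 481.9 = 221 mm.

221 mm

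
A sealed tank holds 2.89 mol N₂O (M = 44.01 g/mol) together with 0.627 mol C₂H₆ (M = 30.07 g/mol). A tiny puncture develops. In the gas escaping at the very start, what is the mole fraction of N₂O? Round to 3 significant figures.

0.792

Rate_i ∝ x_i/√M_i (Graham's law weighted by mole fraction), so the effusate composition follows n_i/√M_i.
Mole fraction of N₂O in the effusate = (n_N₂O/√M_N₂O) / (n_N₂O/√M_N₂O + n_C₂H₆/√M_C₂H₆)
= (2.89/√44.01) / (2.89/√44.01 + 0.627/√30.07) = 0.4356/(0.4356 + 0.1143) = 0.792.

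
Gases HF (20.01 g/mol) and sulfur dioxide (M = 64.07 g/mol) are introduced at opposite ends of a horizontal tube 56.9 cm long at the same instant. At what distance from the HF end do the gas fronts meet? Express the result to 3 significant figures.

Distances travelled in equal time are proportional to diffusion rates, so d_HF/d_SO₂ = √(M_SO₂/M_HF) = √(64.07/20.01) = 1.789.
With d_HF + d_SO₂ = 56.9 cm, d_SO₂ = 56.9/(1 + 1.789) = 20.40 cm.
d_HF = 56.9 − 20.40 = 36.5 cm.

36.5 cm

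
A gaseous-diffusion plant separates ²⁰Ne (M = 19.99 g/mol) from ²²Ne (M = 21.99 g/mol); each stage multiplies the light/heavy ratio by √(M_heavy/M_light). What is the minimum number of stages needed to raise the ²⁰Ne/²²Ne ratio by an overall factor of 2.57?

With α = √(21.99/19.99) per stage, ln α = ½ ln(1.10005) = 0.04768.
Need α^N ≥ 2.57 ⇒ N ≥ ln(2.57) / ln α = 0.9439 / 0.04768 = 19.80.
Rounding up, N = 20 stages.

20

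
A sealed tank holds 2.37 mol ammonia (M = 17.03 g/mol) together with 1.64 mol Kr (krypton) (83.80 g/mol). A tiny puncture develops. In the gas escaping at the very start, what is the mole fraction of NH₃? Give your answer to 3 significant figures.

The effusion rate of species i is ∝ p_i/√M_i ∝ n_i/√M_i.
Mole fraction of NH₃ in the effusate = (n_NH₃/√M_NH₃) / (n_NH₃/√M_NH₃ + n_Kr/√M_Kr)
= (2.37/√17.03) / (2.37/√17.03 + 1.64/√83.80) = 0.5743/(0.5743 + 0.1792) = 0.762.

0.762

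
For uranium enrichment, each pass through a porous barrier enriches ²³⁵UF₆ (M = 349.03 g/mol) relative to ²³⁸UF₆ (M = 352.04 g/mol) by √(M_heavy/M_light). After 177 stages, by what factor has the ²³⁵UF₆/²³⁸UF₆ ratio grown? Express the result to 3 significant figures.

Overall factor = α^177 with α = √(352.04/349.03), i.e. (352.04/349.03)^(177/2).
= 1.00862^(177/2) = 2.14.

2.14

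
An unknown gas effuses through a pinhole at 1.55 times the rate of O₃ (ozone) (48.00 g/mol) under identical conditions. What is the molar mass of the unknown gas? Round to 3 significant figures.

20.0 g/mol

Since effusion rate ∝ 1/√M, rate_X/rate_O₃ = √(M_O₃/M_X).
1.55 = √(48.00/M_X)
M_X = 48.00 / 1.55² = 48.00 / 2.403 = 20.0 g/mol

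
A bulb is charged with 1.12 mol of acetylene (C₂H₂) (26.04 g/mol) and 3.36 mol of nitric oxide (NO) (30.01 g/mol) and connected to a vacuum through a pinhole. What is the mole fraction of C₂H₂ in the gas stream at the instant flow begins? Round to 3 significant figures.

The effusion rate of species i is ∝ p_i/√M_i ∝ n_i/√M_i.
x_C₂H₂(eff) = (n_C₂H₂/√M_C₂H₂) / (n_C₂H₂/√M_C₂H₂ + n_NO/√M_NO)
= (1.12/√26.04) / (1.12/√26.04 + 3.36/√30.01) = 0.2195/(0.2195 + 0.6133) = 0.264.

0.264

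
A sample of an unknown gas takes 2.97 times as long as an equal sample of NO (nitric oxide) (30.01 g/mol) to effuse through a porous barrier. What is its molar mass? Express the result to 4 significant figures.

264.7 g/mol

Since effusion rate ∝ 1/√M, t_X/t_NO = √(M_X/M_NO).
2.97 = √(M_X/30.01)
M_X = 30.01 × 2.97² = 30.01 × 8.821 = 264.7 g/mol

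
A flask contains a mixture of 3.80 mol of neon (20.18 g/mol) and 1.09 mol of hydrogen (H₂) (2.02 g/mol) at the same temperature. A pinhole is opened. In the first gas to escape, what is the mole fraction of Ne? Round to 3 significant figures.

The effusion rate of species i is ∝ p_i/√M_i ∝ n_i/√M_i.
x_Ne(eff) = (n_Ne/√M_Ne) / (n_Ne/√M_Ne + n_H₂/√M_H₂)
= (3.80/√20.18) / (3.80/√20.18 + 1.09/√2.02) = 0.8459/(0.8459 + 0.7669) = 0.524.

0.524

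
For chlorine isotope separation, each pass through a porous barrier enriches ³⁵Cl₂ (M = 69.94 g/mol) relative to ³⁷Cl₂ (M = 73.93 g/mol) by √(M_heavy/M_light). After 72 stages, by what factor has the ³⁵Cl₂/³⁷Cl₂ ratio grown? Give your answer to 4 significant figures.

Overall factor = α^72 with α = √(73.93/69.94), i.e. (73.93/69.94)^(72/2).
= 1.05705^36 = 7.369.

7.369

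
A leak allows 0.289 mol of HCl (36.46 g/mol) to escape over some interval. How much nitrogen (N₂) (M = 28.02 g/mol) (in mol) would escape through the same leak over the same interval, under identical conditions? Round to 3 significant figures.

0.330 mol

By Graham's law, rate_N₂/rate_HCl = √(M_HCl/M_N₂) = √(36.46/28.02) = √1.301 = 1.141.
So the amount for N₂ is 0.289 × 1.141 = 0.330 mol.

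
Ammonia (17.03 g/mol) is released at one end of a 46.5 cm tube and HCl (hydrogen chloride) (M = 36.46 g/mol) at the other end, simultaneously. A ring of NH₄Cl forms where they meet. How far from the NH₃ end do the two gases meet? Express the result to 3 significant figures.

27.6 cm

Graham's law gives d_NH₃/d_HCl = rate_NH₃/rate_HCl = √(M_HCl/M_NH₃) = √(36.46/17.03) = 1.463.
With d_NH₃ + d_HCl = 46.5 cm, d_HCl = 46.5/(1 + 1.463) = 18.88 cm.
d_NH₃ = 46.5 − 18.88 = 27.6 cm.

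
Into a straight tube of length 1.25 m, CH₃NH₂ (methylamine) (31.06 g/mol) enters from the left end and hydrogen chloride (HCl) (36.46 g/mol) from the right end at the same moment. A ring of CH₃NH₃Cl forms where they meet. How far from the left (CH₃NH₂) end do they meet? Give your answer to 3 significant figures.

The fronts meet when d_CH₃NH₂ + d_HCl = L with d_CH₃NH₂/d_HCl = √(M_HCl/M_CH₃NH₂) (Graham's law). Here √(M_HCl/M_CH₃NH₂) = √(36.46/31.06) = 1.083.
With d_CH₃NH₂ + d_HCl = 1.25 m, d_HCl = 1.25/(1 + 1.083) = 0.6000 m.
d_CH₃NH₂ = 1.25 − 0.6000 = 0.650 m.

0.650 m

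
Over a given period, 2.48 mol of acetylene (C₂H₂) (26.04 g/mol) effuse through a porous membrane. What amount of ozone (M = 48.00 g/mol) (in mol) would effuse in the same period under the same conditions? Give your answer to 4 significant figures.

1.827 mol

By Graham's law, rate_O₃/rate_C₂H₂ = √(M_C₂H₂/M_O₃) = √(26.04/48.00) = √0.5425 = 0.7365.
So the amount for O₃ is 2.48 × 0.7365 = 1.827 mol.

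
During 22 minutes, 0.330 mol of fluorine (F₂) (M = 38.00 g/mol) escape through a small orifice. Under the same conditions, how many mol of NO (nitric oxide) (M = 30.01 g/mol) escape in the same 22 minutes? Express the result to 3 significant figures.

0.371 mol

Since effusion rate ∝ 1/√M, rate_NO/rate_F₂ = √(M_F₂/M_NO) = √(38.00/30.01) = √1.266 = 1.125.
So the amount for NO is 0.330 × 1.125 = 0.371 mol.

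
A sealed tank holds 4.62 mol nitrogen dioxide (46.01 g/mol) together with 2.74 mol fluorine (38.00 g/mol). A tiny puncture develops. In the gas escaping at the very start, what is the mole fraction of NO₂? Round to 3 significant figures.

Effusion rate of each component ∝ n_i/√M_i (partial pressure × 1/√M).
x_NO₂(eff) = (n_NO₂/√M_NO₂) / (n_NO₂/√M_NO₂ + n_F₂/√M_F₂)
= (4.62/√46.01) / (4.62/√46.01 + 2.74/√38.00) = 0.6811/(0.6811 + 0.4445) = 0.605.

0.605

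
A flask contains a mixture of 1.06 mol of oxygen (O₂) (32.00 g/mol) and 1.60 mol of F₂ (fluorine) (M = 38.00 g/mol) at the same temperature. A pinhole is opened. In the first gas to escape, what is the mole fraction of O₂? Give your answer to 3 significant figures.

The effusion rate of species i is ∝ p_i/√M_i ∝ n_i/√M_i.
x_O₂(eff) = (n_O₂/√M_O₂) / (n_O₂/√M_O₂ + n_F₂/√M_F₂)
= (1.06/√32.00) / (1.06/√32.00 + 1.60/√38.00) = 0.1874/(0.1874 + 0.2596) = 0.419.

0.419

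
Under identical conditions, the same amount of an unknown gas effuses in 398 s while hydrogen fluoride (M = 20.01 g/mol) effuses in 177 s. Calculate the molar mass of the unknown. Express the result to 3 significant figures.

101 g/mol

From Graham's law, t_X/t_HF = √(M_X/M_HF).
398/177 = 2.249 = √(M_X/20.01)
M_X = 20.01 × 2.249² = 20.01 × 5.056 = 101 g/mol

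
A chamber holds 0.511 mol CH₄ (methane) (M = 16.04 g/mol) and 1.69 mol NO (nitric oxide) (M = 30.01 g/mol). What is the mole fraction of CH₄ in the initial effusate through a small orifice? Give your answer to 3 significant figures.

0.293

The effusion rate of species i is ∝ p_i/√M_i ∝ n_i/√M_i.
So x_CH₄ in the escaping gas = (n_CH₄/√M_CH₄) / Σ(n_i/√M_i)
= (0.511/√16.04) / (0.511/√16.04 + 1.69/√30.01) = 0.1276/(0.1276 + 0.3085) = 0.293.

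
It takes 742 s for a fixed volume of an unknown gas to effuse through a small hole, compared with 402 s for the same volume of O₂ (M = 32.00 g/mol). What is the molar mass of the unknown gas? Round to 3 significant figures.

109 g/mol

Using Graham's law: t_X/t_O₂ = √(M_X/M_O₂).
742/402 = 1.846 = √(M_X/32.00)
M_X = 32.00 × 1.846² = 32.00 × 3.407 = 109 g/mol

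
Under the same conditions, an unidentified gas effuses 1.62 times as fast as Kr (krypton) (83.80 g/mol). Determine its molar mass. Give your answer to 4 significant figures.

By Graham's law, rate_X/rate_Kr = √(M_Kr/M_X).
1.62 = √(83.80/M_X)
M_X = 83.80 / 1.62² = 83.80 / 2.624 = 31.93 g/mol

31.93 g/mol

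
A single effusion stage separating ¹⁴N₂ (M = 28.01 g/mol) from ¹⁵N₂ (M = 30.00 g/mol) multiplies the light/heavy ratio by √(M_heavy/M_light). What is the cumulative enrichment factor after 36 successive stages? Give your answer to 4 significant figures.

3.440

The single-stage factor is √(M_heavy/M_light), so 36 stages give [√(30.00/28.01)]^36 = (30.00/28.01)^(36/2).
= 1.07105^18 = 3.440.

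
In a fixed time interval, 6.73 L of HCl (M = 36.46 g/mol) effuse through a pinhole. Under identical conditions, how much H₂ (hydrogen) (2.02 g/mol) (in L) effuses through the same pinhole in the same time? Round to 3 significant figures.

Since effusion rate ∝ 1/√M, rate_H₂/rate_HCl = √(M_HCl/M_H₂) = √(36.46/2.02) = √18.05 = 4.248.
So the volume for H₂ is 6.73 × 4.248 = 28.6 L.

28.6 L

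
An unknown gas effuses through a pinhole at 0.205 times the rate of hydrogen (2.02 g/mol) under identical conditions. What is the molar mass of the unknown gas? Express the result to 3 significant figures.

Using Graham's law: rate_X/rate_H₂ = √(M_H₂/M_X).
0.205 = √(2.02/M_X)
M_X = 2.02 / 0.205² = 2.02 / 0.04202 = 48.1 g/mol

48.1 g/mol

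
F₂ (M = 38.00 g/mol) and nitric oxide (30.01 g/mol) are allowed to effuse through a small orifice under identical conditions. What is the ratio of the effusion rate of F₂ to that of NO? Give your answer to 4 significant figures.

0.8887

From Graham's law, rate_F₂/rate_NO = √(M_NO/M_F₂) = √(30.01/38.00) = √0.7897 = 0.8887.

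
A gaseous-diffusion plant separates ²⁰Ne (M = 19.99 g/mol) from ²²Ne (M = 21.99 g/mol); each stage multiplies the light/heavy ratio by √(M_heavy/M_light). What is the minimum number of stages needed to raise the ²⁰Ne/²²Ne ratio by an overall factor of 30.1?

Single-stage factor α = √(21.99/19.99), so ln α = ½ ln(1.10005) = 0.04768.
Need α^N ≥ 30.1 ⇒ N ≥ ln(30.1) / ln α = 3.405 / 0.04768 = 71.41.
Rounding up, N = 72 stages.

72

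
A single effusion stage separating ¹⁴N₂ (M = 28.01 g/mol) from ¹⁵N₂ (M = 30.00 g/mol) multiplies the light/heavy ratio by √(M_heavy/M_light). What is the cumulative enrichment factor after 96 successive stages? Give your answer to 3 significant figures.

27.0

After 96 stages the ratio has grown by (√(30.00/28.01))^96 = (30.00/28.01)^(96/2).
= 1.07105^48 = 27.0.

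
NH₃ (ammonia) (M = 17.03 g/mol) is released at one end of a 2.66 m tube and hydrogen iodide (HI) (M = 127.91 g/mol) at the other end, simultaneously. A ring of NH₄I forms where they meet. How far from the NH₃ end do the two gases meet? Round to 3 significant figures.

1.95 m

In equal time, each gas travels a distance ∝ its rate ∝ 1/√M, so d_NH₃/d_HI = √(M_HI/M_NH₃) = √(127.91/17.03) = 2.741.
With d_NH₃ + d_HI = 2.66 m, d_HI = 2.66/(1 + 2.741) = 0.7111 m.
d_NH₃ = 2.66 − 0.7111 = 1.95 m.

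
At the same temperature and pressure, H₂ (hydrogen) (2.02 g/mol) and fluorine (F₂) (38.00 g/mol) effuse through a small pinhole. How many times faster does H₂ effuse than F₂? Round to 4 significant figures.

Using Graham's law: rate_H₂/rate_F₂ = √(M_F₂/M_H₂) = √(38.00/2.02) = √18.81 = 4.337.

4.337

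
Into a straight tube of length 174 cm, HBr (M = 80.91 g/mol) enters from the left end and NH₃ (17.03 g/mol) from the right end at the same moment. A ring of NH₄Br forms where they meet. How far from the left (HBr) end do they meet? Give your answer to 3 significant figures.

54.7 cm

The fronts meet when d_HBr + d_NH₃ = L with d_HBr/d_NH₃ = √(M_NH₃/M_HBr) (Graham's law). Here √(M_NH₃/M_HBr) = √(17.03/80.91) = 0.4588.
With d_HBr + d_NH₃ = 174 cm, d_NH₃ = 174/(1 + 0.4588) = 119.3 cm.
d_HBr = 174 − 119.3 = 54.7 cm.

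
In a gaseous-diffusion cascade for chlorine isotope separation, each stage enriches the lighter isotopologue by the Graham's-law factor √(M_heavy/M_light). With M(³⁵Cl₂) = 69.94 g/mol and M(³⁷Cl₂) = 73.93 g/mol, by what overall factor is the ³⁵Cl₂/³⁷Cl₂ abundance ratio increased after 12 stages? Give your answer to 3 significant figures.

1.39

Overall factor = α^12 with α = √(73.93/69.94), i.e. (73.93/69.94)^(12/2).
= 1.05705^6 = 1.39.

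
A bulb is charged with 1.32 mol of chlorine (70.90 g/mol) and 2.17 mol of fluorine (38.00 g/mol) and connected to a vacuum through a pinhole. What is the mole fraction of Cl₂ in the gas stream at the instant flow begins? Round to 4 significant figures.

Effusion rate of each component ∝ n_i/√M_i (partial pressure × 1/√M).
x_Cl₂(eff) = (n_Cl₂/√M_Cl₂) / (n_Cl₂/√M_Cl₂ + n_F₂/√M_F₂)
= (1.32/√70.90) / (1.32/√70.90 + 2.17/√38.00) = 0.1568/(0.1568 + 0.3520) = 0.3081.

0.3081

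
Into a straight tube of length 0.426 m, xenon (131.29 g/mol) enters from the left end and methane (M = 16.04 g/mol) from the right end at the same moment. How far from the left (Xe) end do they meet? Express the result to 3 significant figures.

Graham's law gives d_Xe/d_CH₄ = rate_Xe/rate_CH₄ = √(M_CH₄/M_Xe) = √(16.04/131.29) = 0.3495.
With d_Xe + d_CH₄ = 0.426 m, d_CH₄ = 0.426/(1 + 0.3495) = 0.3157 m.
d_Xe = 0.426 − 0.3157 = 0.110 m.

0.110 m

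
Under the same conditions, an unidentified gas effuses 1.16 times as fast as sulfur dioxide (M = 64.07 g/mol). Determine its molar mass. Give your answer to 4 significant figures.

From Graham's law, rate_X/rate_SO₂ = √(M_SO₂/M_X).
1.16 = √(64.07/M_X)
M_X = 64.07 / 1.16² = 64.07 / 1.346 = 47.61 g/mol

47.61 g/mol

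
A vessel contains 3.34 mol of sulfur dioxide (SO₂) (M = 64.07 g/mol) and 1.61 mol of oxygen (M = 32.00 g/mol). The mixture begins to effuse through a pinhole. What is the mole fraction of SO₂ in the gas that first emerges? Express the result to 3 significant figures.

0.595

Rate_i ∝ x_i/√M_i (Graham's law weighted by mole fraction), so the effusate composition follows n_i/√M_i.
So x_SO₂ in the escaping gas = (n_SO₂/√M_SO₂) / Σ(n_i/√M_i)
= (3.34/√64.07) / (3.34/√64.07 + 1.61/√32.00) = 0.4173/(0.4173 + 0.2846) = 0.595.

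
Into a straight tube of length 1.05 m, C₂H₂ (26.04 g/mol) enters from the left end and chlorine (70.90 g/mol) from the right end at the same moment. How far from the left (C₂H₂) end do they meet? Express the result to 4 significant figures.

0.6538 m

In equal time, each gas travels a distance ∝ its rate ∝ 1/√M, so d_C₂H₂/d_Cl₂ = √(M_Cl₂/M_C₂H₂) = √(70.90/26.04) = 1.650.
With d_C₂H₂ + d_Cl₂ = 1.05 m, d_Cl₂ = 1.05/(1 + 1.650) = 0.3962 m.
d_C₂H₂ = 1.05 − 0.3962 = 0.6538 m.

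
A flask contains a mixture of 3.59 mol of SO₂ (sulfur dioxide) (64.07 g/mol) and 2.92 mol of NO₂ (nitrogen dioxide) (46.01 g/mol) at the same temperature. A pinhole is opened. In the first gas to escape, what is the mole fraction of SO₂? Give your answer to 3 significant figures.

The effusion rate of species i is ∝ p_i/√M_i ∝ n_i/√M_i.
So x_SO₂ in the escaping gas = (n_SO₂/√M_SO₂) / Σ(n_i/√M_i)
= (3.59/√64.07) / (3.59/√64.07 + 2.92/√46.01) = 0.4485/(0.4485 + 0.4305) = 0.510.

0.510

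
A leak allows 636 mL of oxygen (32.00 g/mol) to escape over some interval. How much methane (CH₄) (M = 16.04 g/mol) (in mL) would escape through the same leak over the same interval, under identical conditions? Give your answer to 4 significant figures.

Using Graham's law: rate_CH₄/rate_O₂ = √(M_O₂/M_CH₄) = √(32.00/16.04) = √1.995 = 1.412.
So the volume for CH₄ is 636 × 1.412 = 898.3 mL.

898.3 mL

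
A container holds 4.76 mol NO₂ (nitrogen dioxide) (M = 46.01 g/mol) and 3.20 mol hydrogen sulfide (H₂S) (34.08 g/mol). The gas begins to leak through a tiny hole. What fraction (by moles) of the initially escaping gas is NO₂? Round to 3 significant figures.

Rate_i ∝ x_i/√M_i (Graham's law weighted by mole fraction), so the effusate composition follows n_i/√M_i.
x_NO₂(eff) = (n_NO₂/√M_NO₂) / (n_NO₂/√M_NO₂ + n_H₂S/√M_H₂S)
= (4.76/√46.01) / (4.76/√46.01 + 3.20/√34.08) = 0.7017/(0.7017 + 0.5482) = 0.561.

0.561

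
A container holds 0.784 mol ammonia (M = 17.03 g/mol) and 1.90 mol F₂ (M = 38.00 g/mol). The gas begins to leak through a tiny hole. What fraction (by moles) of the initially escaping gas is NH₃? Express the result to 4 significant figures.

Effusion rate of each component ∝ n_i/√M_i (partial pressure × 1/√M).
Mole fraction of NH₃ in the effusate = (n_NH₃/√M_NH₃) / (n_NH₃/√M_NH₃ + n_F₂/√M_F₂)
= (0.784/√17.03) / (0.784/√17.03 + 1.90/√38.00) = 0.1900/(0.1900 + 0.3082) = 0.3813.

0.3813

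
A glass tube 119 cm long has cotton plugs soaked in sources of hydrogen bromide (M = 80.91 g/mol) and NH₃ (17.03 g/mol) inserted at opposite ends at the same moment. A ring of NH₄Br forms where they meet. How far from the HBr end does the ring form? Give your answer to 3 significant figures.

37.4 cm

Graham's law gives d_HBr/d_NH₃ = rate_HBr/rate_NH₃ = √(M_NH₃/M_HBr) = √(17.03/80.91) = 0.4588.
With d_HBr + d_NH₃ = 119 cm, d_NH₃ = 119/(1 + 0.4588) = 81.57 cm.
d_HBr = 119 − 81.57 = 37.4 cm.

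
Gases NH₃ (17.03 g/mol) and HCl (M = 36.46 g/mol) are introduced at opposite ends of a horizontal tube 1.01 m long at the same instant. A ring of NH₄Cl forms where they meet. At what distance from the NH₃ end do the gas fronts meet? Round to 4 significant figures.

0.6000 m

Distances travelled in equal time are proportional to diffusion rates, so d_NH₃/d_HCl = √(M_HCl/M_NH₃) = √(36.46/17.03) = 1.463.
With d_NH₃ + d_HCl = 1.01 m, d_HCl = 1.01/(1 + 1.463) = 0.4100 m.
d_NH₃ = 1.01 − 0.4100 = 0.6000 m.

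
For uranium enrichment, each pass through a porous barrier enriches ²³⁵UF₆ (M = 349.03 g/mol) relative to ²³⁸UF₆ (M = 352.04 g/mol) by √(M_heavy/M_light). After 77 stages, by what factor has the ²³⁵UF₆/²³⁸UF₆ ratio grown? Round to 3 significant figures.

After 77 stages the ratio has grown by (√(352.04/349.03))^77 = (352.04/349.03)^(77/2).
= 1.00862^(77/2) = 1.39.

1.39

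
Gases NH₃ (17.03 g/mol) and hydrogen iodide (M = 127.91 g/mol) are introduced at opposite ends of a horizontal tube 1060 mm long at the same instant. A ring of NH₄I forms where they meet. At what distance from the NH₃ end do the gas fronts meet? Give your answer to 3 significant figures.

In equal time, each gas travels a distance ∝ its rate ∝ 1/√M, so d_NH₃/d_HI = √(M_HI/M_NH₃) = √(127.91/17.03) = 2.741.
With d_NH₃ + d_HI = 1060 mm, d_HI = 1060/(1 + 2.741) = 283.4 mm.
d_NH₃ = 1060 − 283.4 = 777 mm.

777 mm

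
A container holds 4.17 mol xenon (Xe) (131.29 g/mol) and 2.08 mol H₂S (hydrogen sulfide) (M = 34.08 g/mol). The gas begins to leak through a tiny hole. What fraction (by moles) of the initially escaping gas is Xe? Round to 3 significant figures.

Each component's effusion rate ∝ (its partial pressure)·(1/√M) ∝ n_i/√M_i.
Mole fraction of Xe in the effusate = (n_Xe/√M_Xe) / (n_Xe/√M_Xe + n_H₂S/√M_H₂S)
= (4.17/√131.29) / (4.17/√131.29 + 2.08/√34.08) = 0.3639/(0.3639 + 0.3563) = 0.505.

0.505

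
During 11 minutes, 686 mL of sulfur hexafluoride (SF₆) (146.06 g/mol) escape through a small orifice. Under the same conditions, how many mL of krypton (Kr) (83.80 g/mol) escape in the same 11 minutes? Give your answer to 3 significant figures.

906 mL

Since effusion rate ∝ 1/√M, rate_Kr/rate_SF₆ = √(M_SF₆/M_Kr) = √(146.06/83.80) = √1.743 = 1.320.
So the volume for Kr is 686 × 1.320 = 906 mL.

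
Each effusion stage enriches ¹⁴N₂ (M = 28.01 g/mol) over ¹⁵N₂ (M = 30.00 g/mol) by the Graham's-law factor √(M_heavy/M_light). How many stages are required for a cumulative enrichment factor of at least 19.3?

87

Single-stage factor α = √(30.00/28.01), so ln α = ½ ln(1.07105) = 0.03432.
Need α^N ≥ 19.3 ⇒ N ≥ ln(19.3) / ln α = 2.960 / 0.03432 = 86.26.
Minimum whole number of stages: N = 87.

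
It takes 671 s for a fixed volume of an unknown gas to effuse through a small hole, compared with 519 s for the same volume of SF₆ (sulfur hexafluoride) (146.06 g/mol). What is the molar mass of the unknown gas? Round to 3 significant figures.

244 g/mol

Graham's law gives t_X/t_SF₆ = √(M_X/M_SF₆).
671/519 = 1.293 = √(M_X/146.06)
M_X = 146.06 × 1.293² = 146.06 × 1.672 = 244 g/mol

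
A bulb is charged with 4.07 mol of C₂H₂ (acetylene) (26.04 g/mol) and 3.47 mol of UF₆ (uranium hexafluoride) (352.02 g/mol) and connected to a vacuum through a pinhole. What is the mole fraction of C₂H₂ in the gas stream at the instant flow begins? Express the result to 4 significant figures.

Each component's effusion rate ∝ (its partial pressure)·(1/√M) ∝ n_i/√M_i.
x_C₂H₂(eff) = (n_C₂H₂/√M_C₂H₂) / (n_C₂H₂/√M_C₂H₂ + n_UF₆/√M_UF₆)
= (4.07/√26.04) / (4.07/√26.04 + 3.47/√352.02) = 0.7976/(0.7976 + 0.1849) = 0.8118.

0.8118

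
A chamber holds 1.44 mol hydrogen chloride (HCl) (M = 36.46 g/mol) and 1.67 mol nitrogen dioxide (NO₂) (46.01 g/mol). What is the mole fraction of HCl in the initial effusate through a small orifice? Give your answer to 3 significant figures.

0.492

The effusion rate of species i is ∝ p_i/√M_i ∝ n_i/√M_i.
So x_HCl in the escaping gas = (n_HCl/√M_HCl) / Σ(n_i/√M_i)
= (1.44/√36.46) / (1.44/√36.46 + 1.67/√46.01) = 0.2385/(0.2385 + 0.2462) = 0.492.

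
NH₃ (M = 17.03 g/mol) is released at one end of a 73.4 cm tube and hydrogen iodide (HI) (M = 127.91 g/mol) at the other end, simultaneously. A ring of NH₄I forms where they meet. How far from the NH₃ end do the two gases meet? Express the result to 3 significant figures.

53.8 cm

The fronts meet when d_NH₃ + d_HI = L with d_NH₃/d_HI = √(M_HI/M_NH₃) (Graham's law). Here √(M_HI/M_NH₃) = √(127.91/17.03) = 2.741.
With d_NH₃ + d_HI = 73.4 cm, d_HI = 73.4/(1 + 2.741) = 19.62 cm.
d_NH₃ = 73.4 − 19.62 = 53.8 cm.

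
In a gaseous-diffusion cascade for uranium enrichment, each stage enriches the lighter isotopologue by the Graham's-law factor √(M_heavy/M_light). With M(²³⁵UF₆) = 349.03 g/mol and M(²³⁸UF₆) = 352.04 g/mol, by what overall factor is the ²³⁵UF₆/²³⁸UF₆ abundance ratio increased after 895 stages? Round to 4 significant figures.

46.65

Each stage multiplies the ratio by α = √(352.04/349.03), so after 895 stages the overall factor is α^895 = (352.04/349.03)^(895/2).
= 1.00862^(895/2) = 46.65.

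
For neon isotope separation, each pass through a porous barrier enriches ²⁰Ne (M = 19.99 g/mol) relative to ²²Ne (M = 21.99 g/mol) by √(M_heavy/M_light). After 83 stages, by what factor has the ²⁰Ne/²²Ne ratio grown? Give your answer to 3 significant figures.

52.3

The single-stage factor is √(M_heavy/M_light), so 83 stages give [√(21.99/19.99)]^83 = (21.99/19.99)^(83/2).
= 1.10005^(83/2) = 52.3.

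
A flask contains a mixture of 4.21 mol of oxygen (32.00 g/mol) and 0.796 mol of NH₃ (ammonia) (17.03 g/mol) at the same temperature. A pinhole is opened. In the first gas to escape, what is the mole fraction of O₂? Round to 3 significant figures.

Effusion rate of each component ∝ n_i/√M_i (partial pressure × 1/√M).
x_O₂(eff) = (n_O₂/√M_O₂) / (n_O₂/√M_O₂ + n_NH₃/√M_NH₃)
= (4.21/√32.00) / (4.21/√32.00 + 0.796/√17.03) = 0.7442/(0.7442 + 0.1929) = 0.794.

0.794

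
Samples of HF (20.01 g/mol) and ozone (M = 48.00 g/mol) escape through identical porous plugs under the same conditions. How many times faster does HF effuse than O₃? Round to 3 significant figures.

Using Graham's law: rate_HF/rate_O₃ = √(M_O₃/M_HF) = √(48.00/20.01) = √2.399 = 1.55.

1.55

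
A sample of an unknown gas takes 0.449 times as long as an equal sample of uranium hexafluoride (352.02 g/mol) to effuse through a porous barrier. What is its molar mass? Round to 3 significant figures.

71.0 g/mol

Using Graham's law: t_X/t_UF₆ = √(M_X/M_UF₆).
0.449 = √(M_X/352.02)
M_X = 352.02 × 0.449² = 352.02 × 0.2016 = 71.0 g/mol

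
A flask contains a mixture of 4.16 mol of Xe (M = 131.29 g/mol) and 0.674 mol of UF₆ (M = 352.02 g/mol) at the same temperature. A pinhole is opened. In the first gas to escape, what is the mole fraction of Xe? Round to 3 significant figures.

0.910

Effusion rate of each component ∝ n_i/√M_i (partial pressure × 1/√M).
x_Xe(eff) = (n_Xe/√M_Xe) / (n_Xe/√M_Xe + n_UF₆/√M_UF₆)
= (4.16/√131.29) / (4.16/√131.29 + 0.674/√352.02) = 0.3631/(0.3631 + 0.03592) = 0.910.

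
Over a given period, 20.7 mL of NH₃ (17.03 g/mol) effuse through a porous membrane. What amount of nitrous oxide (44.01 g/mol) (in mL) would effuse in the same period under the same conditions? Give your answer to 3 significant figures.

Graham's law gives rate_N₂O/rate_NH₃ = √(M_NH₃/M_N₂O) = √(17.03/44.01) = √0.3870 = 0.6221.
So the volume for N₂O is 20.7 × 0.6221 = 12.9 mL.

12.9 mL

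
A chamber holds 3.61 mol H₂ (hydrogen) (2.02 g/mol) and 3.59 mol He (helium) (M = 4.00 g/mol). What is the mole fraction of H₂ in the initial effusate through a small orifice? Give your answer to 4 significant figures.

0.5859

Effusion rate of each component ∝ n_i/√M_i (partial pressure × 1/√M).
x_H₂(eff) = (n_H₂/√M_H₂) / (n_H₂/√M_H₂ + n_He/√M_He)
= (3.61/√2.02) / (3.61/√2.02 + 3.59/√4.00) = 2.540/(2.540 + 1.795) = 0.5859.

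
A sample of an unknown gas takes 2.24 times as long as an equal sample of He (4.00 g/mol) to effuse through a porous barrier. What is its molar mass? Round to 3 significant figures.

20.1 g/mol

Graham's law gives t_X/t_He = √(M_X/M_He).
2.24 = √(M_X/4.00)
M_X = 4.00 × 2.24² = 4.00 × 5.018 = 20.1 g/mol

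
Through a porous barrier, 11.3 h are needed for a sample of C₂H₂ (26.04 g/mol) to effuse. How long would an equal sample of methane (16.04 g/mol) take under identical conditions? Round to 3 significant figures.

Using Graham's law: t_CH₄/t_C₂H₂ = √(M_CH₄/M_C₂H₂) = √(16.04/26.04) = √0.6160 = 0.7848.
So the time for CH₄ is 11.3 × 0.7848 = 8.87 h.

8.87 h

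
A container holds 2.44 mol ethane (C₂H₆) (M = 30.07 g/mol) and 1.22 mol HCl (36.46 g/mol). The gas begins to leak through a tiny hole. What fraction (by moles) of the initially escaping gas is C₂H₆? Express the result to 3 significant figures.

Each component's effusion rate ∝ (its partial pressure)·(1/√M) ∝ n_i/√M_i.
Mole fraction of C₂H₆ in the effusate = (n_C₂H₆/√M_C₂H₆) / (n_C₂H₆/√M_C₂H₆ + n_HCl/√M_HCl)
= (2.44/√30.07) / (2.44/√30.07 + 1.22/√36.46) = 0.4450/(0.4450 + 0.2020) = 0.688.

0.688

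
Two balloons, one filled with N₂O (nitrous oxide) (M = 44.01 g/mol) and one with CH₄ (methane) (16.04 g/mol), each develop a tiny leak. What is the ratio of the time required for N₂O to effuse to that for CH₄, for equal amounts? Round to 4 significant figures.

1.656

Graham's law gives t_N₂O/t_CH₄ = √(M_N₂O/M_CH₄) = √(44.01/16.04) = √2.744 = 1.656.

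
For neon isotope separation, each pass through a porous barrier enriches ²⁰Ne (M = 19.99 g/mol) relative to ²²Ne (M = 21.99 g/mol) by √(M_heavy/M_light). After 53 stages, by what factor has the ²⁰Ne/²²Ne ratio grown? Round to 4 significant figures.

12.51

Each stage multiplies the ratio by α = √(21.99/19.99), so after 53 stages the overall factor is α^53 = (21.99/19.99)^(53/2).
= 1.10005^(53/2) = 12.51.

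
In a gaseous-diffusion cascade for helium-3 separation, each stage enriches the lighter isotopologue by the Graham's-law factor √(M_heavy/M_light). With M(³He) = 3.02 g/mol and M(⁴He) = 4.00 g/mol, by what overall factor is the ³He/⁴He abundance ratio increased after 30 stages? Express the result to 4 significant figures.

67.73

After 30 stages the ratio has grown by (√(4.00/3.02))^30 = (4.00/3.02)^(30/2).
= 1.32450^15 = 67.73.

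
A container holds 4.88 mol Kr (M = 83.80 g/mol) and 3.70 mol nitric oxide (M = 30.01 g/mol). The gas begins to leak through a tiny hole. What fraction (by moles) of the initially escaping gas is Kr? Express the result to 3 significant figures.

0.441

Rate_i ∝ x_i/√M_i (Graham's law weighted by mole fraction), so the effusate composition follows n_i/√M_i.
Mole fraction of Kr in the effusate = (n_Kr/√M_Kr) / (n_Kr/√M_Kr + n_NO/√M_NO)
= (4.88/√83.80) / (4.88/√83.80 + 3.70/√30.01) = 0.5331/(0.5331 + 0.6754) = 0.441.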